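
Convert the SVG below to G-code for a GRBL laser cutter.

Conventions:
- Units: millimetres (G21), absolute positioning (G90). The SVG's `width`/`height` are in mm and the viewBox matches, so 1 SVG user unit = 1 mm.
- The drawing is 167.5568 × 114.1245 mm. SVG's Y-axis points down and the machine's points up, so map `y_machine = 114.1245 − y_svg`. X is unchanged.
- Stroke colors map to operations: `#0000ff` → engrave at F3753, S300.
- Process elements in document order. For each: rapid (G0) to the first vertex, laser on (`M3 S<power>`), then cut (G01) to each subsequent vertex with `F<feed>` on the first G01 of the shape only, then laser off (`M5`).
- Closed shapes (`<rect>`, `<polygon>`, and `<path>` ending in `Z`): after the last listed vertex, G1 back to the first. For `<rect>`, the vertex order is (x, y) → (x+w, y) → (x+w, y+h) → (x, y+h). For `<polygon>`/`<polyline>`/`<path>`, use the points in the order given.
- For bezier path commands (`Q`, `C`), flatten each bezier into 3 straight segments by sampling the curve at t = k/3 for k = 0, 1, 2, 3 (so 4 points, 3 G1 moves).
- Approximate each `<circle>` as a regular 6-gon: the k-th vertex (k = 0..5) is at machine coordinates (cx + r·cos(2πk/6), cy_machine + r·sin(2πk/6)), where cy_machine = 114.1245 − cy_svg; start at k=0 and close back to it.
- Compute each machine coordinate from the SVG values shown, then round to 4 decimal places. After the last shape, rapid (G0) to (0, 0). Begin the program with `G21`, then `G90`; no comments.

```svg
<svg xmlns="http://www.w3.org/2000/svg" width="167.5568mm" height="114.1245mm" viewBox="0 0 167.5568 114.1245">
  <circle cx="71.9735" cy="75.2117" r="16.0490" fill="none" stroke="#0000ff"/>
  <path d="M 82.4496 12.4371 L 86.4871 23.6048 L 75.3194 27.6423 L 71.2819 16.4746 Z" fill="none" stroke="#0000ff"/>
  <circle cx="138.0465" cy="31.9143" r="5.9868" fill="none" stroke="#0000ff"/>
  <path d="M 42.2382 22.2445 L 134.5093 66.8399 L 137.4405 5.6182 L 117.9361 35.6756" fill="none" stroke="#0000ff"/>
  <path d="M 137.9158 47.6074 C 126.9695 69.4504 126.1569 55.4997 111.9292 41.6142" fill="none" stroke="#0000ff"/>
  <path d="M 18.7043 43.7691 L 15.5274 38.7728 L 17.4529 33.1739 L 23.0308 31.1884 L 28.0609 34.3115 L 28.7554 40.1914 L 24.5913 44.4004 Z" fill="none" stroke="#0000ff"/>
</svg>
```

G21
G90
G0 X88.0225 Y38.9128
M3 S300
G01 X79.9980 Y52.8116 F3753
G01 X63.9490 Y52.8116
G01 X55.9245 Y38.9128
G01 X63.9490 Y25.0140
G01 X79.9980 Y25.0140
G01 X88.0225 Y38.9128
M5
G0 X82.4496 Y101.6874
M3 S300
G01 X86.4871 Y90.5197 F3753
G01 X75.3194 Y86.4822
G01 X71.2819 Y97.6499
G01 X82.4496 Y101.6874
M5
G0 X144.0333 Y82.2102
M3 S300
G01 X141.0399 Y87.3949 F3753
G01 X135.0531 Y87.3949
G01 X132.0597 Y82.2102
G01 X135.0531 Y77.0255
G01 X141.0399 Y77.0255
G01 X144.0333 Y82.2102
M5
G0 X42.2382 Y91.8800
M3 S300
G01 X134.5093 Y47.2846 F3753
G01 X137.4405 Y108.5063
G01 X117.9361 Y78.4489
M5
G0 X137.9158 Y66.5171
M3 S300
G01 X129.4752 Y55.2772 F3753
G01 X122.5574 Y59.9312
G01 X111.9292 Y72.5103
M5
G0 X18.7043 Y70.3554
M3 S300
G01 X15.5274 Y75.3517 F3753
G01 X17.4529 Y80.9506
G01 X23.0308 Y82.9361
G01 X28.0609 Y79.8130
G01 X28.7554 Y73.9331
G01 X24.5913 Y69.7241
G01 X18.7043 Y70.3554
M5
G0 X0.0000 Y0.0000

Since the viewBox matches the mm dimensions, user units are millimetres directly. The only transform is the Y-flip y_m = 114.1245 − y_svg.

Shape 1 is a circle drawn with `<circle>`. Its stroke #0000ff means engrave at S300, F3753. After flipping Y the toolpath is (88.0225,38.9128) → (79.9980,52.8116) → (63.9490,52.8116) → (55.9245,38.9128) → (63.9490,25.0140) → (79.9980,25.0140) → (88.0225,38.9128), returning to the start.

Shape 2 is a regular polygon drawn with `<path>`. Its stroke #0000ff means engrave at S300, F3753. After flipping Y the toolpath is (82.4496,101.6874) → (86.4871,90.5197) → (75.3194,86.4822) → (71.2819,97.6499) → (82.4496,101.6874), returning to the start.

Shape 3 is a circle drawn with `<circle>`. Its stroke #0000ff means engrave at S300, F3753. After flipping Y the toolpath is (144.0333,82.2102) → (141.0399,87.3949) → (135.0531,87.3949) → (132.0597,82.2102) → (135.0531,77.0255) → (141.0399,77.0255) → (144.0333,82.2102), returning to the start.

Shape 4 is a open polyline drawn with `<path>`. Its stroke #0000ff means engrave at S300, F3753. After flipping Y the toolpath is (42.2382,91.8800) → (134.5093,47.2846) → (137.4405,108.5063) → (117.9361,78.4489).

Shape 5 is a cubic bezier drawn with `<path>`. Its stroke #0000ff means engrave at S300, F3753. After flipping Y the toolpath is (137.9158,66.5171) → (129.4752,55.2772) → (122.5574,59.9312) → (111.9292,72.5103).

Shape 6 is a regular polygon drawn with `<path>`. Its stroke #0000ff means engrave at S300, F3753. After flipping Y the toolpath is (18.7043,70.3554) → (15.5274,75.3517) → (17.4529,80.9506) → (23.0308,82.9361) → (28.0609,79.8130) → (28.7554,73.9331) → (24.5913,69.7241) → (18.7043,70.3554), returning to the start.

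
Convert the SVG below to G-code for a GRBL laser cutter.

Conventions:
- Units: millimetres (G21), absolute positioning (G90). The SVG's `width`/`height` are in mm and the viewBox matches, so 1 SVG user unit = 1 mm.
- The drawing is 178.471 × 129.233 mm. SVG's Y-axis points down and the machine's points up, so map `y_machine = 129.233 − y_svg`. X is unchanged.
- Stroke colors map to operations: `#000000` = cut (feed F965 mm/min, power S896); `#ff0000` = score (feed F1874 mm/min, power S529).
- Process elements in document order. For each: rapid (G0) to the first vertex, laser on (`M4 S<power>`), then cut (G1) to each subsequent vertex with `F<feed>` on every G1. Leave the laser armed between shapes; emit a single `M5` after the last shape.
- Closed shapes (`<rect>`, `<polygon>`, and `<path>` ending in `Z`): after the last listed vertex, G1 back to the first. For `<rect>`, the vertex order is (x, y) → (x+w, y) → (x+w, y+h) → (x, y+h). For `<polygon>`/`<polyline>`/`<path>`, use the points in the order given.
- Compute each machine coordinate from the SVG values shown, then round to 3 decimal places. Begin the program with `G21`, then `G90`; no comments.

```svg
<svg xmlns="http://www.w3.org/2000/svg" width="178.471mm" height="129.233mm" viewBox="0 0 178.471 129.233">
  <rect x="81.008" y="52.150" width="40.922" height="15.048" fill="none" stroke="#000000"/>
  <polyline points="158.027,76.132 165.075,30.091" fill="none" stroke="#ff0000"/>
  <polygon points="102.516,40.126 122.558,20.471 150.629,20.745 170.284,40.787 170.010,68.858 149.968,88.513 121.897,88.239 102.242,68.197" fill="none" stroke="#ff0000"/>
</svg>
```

viewBox `0 0 178.471 129.233` with mm width/height → 1 unit = 1 mm. Flip: y_m = 129.233 − y_svg.

**Shape 1** — `<rect>` rectangle, stroke `#000000` → cut (S896, F965). Machine vertices: (81.008,77.083) → (121.930,77.083) → (121.930,62.035) → (81.008,62.035) → (81.008,77.083). Closed: final G1 returns to the first vertex.

**Shape 2** — `<polyline>` line segment, stroke `#ff0000` → score (S529, F1874). Machine vertices: (158.027,53.101) → (165.075,99.142). Open path.

**Shape 3** — `<polygon>` regular polygon, stroke `#ff0000` → score (S529, F1874). Machine vertices: (102.516,89.107) → (122.558,108.762) → (150.629,108.488) → (170.284,88.446) → (170.010,60.375) → (149.968,40.720) → (121.897,40.994) → (102.242,61.036) → (102.516,89.107). Closed: final G1 returns to the first vertex.

G21
G90
G0 X81.008 Y77.083
M4 S896
G1 X121.930 Y77.083 F965
G1 X121.930 Y62.035 F965
G1 X81.008 Y62.035 F965
G1 X81.008 Y77.083 F965
G0 X158.027 Y53.101
M4 S529
G1 X165.075 Y99.142 F1874
G0 X102.516 Y89.107
M4 S529
G1 X122.558 Y108.762 F1874
G1 X150.629 Y108.488 F1874
G1 X170.284 Y88.446 F1874
G1 X170.010 Y60.375 F1874
G1 X149.968 Y40.720 F1874
G1 X121.897 Y40.994 F1874
G1 X102.242 Y61.036 F1874
G1 X102.516 Y89.107 F1874
M5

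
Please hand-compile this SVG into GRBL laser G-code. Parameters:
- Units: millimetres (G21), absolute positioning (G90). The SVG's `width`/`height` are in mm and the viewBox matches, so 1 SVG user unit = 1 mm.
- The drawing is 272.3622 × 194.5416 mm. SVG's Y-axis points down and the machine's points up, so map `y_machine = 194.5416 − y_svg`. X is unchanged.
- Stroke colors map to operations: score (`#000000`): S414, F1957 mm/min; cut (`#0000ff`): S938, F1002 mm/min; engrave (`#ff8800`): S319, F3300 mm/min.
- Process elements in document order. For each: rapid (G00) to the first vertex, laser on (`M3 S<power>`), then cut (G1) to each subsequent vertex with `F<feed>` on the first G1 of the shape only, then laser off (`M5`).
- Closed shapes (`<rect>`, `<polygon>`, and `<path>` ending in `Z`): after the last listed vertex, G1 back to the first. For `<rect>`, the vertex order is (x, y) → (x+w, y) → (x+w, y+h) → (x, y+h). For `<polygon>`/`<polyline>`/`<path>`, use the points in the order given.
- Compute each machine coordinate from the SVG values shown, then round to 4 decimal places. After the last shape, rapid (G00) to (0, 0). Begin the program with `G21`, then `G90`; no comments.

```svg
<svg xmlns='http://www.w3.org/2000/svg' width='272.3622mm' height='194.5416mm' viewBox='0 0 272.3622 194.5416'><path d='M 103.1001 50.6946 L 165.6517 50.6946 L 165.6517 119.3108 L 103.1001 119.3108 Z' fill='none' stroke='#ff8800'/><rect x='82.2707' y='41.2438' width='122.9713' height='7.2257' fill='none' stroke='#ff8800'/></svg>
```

1 u = 1 mm; y_m = 194.5416 − y.

[1] `<path>` rectangle, #ff8800→engrave S319 F3300: (103.1001,143.8470) → (165.6517,143.8470) → (165.6517,75.2308) → (103.1001,75.2308) → (103.1001,143.8470) (closed)

[2] `<rect>` rectangle, #ff8800→engrave S319 F3300: (82.2707,153.2978) → (205.2420,153.2978) → (205.2420,146.0721) → (82.2707,146.0721) → (82.2707,153.2978) (closed)

G21
G90
G00 X103.1001 Y143.8470
M3 S319
G1 X165.6517 Y143.8470 F3300
G1 X165.6517 Y75.2308
G1 X103.1001 Y75.2308
G1 X103.1001 Y143.8470
M5
G00 X82.2707 Y153.2978
M3 S319
G1 X205.2420 Y153.2978 F3300
G1 X205.2420 Y146.0721
G1 X82.2707 Y146.0721
G1 X82.2707 Y153.2978
M5
G00 X0.0000 Y0.0000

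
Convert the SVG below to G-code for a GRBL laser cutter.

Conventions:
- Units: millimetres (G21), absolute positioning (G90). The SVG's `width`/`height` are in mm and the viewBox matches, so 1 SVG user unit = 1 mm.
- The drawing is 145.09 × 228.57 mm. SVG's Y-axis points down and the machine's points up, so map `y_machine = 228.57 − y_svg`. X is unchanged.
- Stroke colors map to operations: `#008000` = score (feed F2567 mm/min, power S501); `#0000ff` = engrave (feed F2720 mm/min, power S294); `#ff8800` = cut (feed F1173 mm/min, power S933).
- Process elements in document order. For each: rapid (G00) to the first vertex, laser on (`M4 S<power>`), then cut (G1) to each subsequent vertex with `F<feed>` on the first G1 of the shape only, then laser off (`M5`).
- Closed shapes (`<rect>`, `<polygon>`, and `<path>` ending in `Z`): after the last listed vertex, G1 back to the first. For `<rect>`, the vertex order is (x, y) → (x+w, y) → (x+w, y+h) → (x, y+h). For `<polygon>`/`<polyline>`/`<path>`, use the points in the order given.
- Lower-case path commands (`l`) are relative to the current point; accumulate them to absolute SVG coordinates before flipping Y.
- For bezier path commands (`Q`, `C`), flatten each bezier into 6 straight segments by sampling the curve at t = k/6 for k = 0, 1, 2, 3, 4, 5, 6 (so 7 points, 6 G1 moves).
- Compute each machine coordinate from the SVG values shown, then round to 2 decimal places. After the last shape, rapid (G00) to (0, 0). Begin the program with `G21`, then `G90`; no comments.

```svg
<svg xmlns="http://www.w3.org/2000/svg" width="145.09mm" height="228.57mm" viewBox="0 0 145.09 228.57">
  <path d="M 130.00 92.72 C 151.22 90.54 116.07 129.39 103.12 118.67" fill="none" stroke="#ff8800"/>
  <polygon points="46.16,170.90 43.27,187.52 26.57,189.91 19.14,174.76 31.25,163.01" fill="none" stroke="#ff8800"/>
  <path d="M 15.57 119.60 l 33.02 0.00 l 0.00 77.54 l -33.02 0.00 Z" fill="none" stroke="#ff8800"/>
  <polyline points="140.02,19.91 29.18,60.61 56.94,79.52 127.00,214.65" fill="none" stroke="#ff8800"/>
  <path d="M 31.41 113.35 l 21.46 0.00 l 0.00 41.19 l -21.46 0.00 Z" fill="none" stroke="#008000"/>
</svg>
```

1 u = 1 mm; y_m = 228.57 − y.

[1] `<path>` cubic bezier, #ff8800→cut S933 F1173: (130.00,135.85) → (136.28,133.94) → (135.34,127.71) → (129.37,119.67) → (120.56,112.35) → (111.08,108.25) → (103.12,109.90)

[2] `<polygon>` regular polygon, #ff8800→cut S933 F1173: (46.16,57.67) → (43.27,41.05) → (26.57,38.66) → (19.14,53.81) → (31.25,65.56) → (46.16,57.67) (closed)

[3] `<path>` rectangle, #ff8800→cut S933 F1173: (15.57,108.97) → (48.59,108.97) → (48.59,31.43) → (15.57,31.43) → (15.57,108.97) (closed)

[4] `<polyline>` open polyline, #ff8800→cut S933 F1173: (140.02,208.66) → (29.18,167.96) → (56.94,149.05) → (127.00,13.92)

[5] `<path>` rectangle, #008000→score S501 F2567: (31.41,115.22) → (52.87,115.22) → (52.87,74.03) → (31.41,74.03) → (31.41,115.22) (closed)

G21
G90
G00 X130.00 Y135.85
M4 S933
G1 X136.28 Y133.94 F1173
G1 X135.34 Y127.71
G1 X129.37 Y119.67
G1 X120.56 Y112.35
G1 X111.08 Y108.25
G1 X103.12 Y109.90
M5
G00 X46.16 Y57.67
M4 S933
G1 X43.27 Y41.05 F1173
G1 X26.57 Y38.66
G1 X19.14 Y53.81
G1 X31.25 Y65.56
G1 X46.16 Y57.67
M5
G00 X15.57 Y108.97
M4 S933
G1 X48.59 Y108.97 F1173
G1 X48.59 Y31.43
G1 X15.57 Y31.43
G1 X15.57 Y108.97
M5
G00 X140.02 Y208.66
M4 S933
G1 X29.18 Y167.96 F1173
G1 X56.94 Y149.05
G1 X127.00 Y13.92
M5
G00 X31.41 Y115.22
M4 S501
G1 X52.87 Y115.22 F2567
G1 X52.87 Y74.03
G1 X31.41 Y74.03
G1 X31.41 Y115.22
M5
G00 X0.00 Y0.00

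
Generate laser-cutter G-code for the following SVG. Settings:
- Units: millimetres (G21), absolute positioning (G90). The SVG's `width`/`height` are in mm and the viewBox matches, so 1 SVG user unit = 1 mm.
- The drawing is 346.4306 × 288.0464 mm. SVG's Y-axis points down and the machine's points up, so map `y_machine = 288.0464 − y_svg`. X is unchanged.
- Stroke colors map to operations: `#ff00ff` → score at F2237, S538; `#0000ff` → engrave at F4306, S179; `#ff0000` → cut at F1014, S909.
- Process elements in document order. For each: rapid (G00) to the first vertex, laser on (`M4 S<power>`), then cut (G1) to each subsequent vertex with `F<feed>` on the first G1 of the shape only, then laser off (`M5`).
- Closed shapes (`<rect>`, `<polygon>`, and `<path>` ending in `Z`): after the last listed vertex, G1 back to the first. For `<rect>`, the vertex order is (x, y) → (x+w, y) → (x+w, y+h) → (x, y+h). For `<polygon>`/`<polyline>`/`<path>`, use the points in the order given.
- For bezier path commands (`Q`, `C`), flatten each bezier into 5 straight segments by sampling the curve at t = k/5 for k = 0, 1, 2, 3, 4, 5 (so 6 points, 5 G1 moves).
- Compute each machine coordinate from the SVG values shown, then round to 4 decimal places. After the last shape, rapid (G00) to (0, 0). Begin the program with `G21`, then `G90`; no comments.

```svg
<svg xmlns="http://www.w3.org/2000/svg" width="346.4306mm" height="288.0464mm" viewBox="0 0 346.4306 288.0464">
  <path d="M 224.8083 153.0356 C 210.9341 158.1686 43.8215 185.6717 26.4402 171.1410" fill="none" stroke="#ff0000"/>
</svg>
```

Since the viewBox matches the mm dimensions, user units are millimetres directly. The only transform is the Y-flip y_m = 288.0464 − y_svg.

Shape 1 is a cubic bezier drawn with `<path>`. Its stroke #ff0000 means cut at S909, F1014. After flipping Y the toolpath is (224.8083,135.0108) → (200.5189,129.7618) → (153.9949,122.2354) → (99.7787,115.5229) → (52.4130,112.7158) → (26.4402,116.9054).

G21
G90
G00 X224.8083 Y135.0108
M4 S909
G1 X200.5189 Y129.7618 F1014
G1 X153.9949 Y122.2354
G1 X99.7787 Y115.5229
G1 X52.4130 Y112.7158
G1 X26.4402 Y116.9054
M5
G00 X0.0000 Y0.0000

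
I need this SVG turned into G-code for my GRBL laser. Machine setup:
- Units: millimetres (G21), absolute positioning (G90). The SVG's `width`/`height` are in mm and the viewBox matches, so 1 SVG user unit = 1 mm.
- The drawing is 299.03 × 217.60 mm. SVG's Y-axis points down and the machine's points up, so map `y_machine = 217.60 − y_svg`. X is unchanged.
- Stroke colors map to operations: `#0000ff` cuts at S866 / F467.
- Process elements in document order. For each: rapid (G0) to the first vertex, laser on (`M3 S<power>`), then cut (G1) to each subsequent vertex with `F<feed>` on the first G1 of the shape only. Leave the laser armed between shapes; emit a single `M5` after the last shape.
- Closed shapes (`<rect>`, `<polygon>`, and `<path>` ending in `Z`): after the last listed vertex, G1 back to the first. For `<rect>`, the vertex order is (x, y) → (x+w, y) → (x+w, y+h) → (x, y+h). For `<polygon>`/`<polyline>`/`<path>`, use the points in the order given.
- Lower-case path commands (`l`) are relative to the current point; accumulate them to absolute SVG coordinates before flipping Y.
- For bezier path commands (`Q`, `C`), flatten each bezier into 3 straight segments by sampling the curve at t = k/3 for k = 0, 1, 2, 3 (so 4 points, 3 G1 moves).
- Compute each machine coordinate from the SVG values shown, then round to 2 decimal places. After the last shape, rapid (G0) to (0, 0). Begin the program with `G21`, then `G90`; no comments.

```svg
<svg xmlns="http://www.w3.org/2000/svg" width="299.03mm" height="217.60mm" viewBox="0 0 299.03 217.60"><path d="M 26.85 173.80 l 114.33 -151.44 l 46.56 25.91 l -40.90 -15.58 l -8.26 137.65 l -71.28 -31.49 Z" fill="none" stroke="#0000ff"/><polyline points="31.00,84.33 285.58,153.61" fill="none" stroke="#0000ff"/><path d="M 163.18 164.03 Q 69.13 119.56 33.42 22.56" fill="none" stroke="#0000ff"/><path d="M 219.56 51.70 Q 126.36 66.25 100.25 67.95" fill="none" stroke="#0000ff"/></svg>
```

G21
G90
G0 X26.85 Y43.80
M3 S866
G1 X141.18 Y195.24 F467
G1 X187.74 Y169.33
G1 X146.84 Y184.91
G1 X138.58 Y47.26
G1 X67.30 Y78.75
G1 X26.85 Y43.80
G0 X31.00 Y133.27
M3 S866
G1 X285.58 Y63.99 F467
G0 X163.18 Y53.57
M3 S866
G1 X106.96 Y89.05 F467
G1 X63.71 Y136.21
G1 X33.42 Y195.04
G0 X219.56 Y165.90
M3 S866
G1 X164.88 Y157.63 F467
G1 X125.11 Y152.21
G1 X100.25 Y149.65
M5
G0 X0.00 Y0.00

Since the viewBox matches the mm dimensions, user units are millimetres directly. The only transform is the Y-flip y_m = 217.60 − y_svg.

Shape 1 is a closed polygon drawn with `<path>`. Its stroke #0000ff means cut at S866, F467. After flipping Y the toolpath is (26.85,43.80) → (141.18,195.24) → (187.74,169.33) → (146.84,184.91) → (138.58,47.26) → (67.30,78.75) → (26.85,43.80), returning to the start.

Shape 2 is a line segment drawn with `<polyline>`. Its stroke #0000ff means cut at S866, F467. After flipping Y the toolpath is (31.00,133.27) → (285.58,63.99).

Shape 3 is a quadratic bezier drawn with `<path>`. Its stroke #0000ff means cut at S866, F467. After flipping Y the toolpath is (163.18,53.57) → (106.96,89.05) → (63.71,136.21) → (33.42,195.04).

Shape 4 is a quadratic bezier drawn with `<path>`. Its stroke #0000ff means cut at S866, F467. After flipping Y the toolpath is (219.56,165.90) → (164.88,157.63) → (125.11,152.21) → (100.25,149.65).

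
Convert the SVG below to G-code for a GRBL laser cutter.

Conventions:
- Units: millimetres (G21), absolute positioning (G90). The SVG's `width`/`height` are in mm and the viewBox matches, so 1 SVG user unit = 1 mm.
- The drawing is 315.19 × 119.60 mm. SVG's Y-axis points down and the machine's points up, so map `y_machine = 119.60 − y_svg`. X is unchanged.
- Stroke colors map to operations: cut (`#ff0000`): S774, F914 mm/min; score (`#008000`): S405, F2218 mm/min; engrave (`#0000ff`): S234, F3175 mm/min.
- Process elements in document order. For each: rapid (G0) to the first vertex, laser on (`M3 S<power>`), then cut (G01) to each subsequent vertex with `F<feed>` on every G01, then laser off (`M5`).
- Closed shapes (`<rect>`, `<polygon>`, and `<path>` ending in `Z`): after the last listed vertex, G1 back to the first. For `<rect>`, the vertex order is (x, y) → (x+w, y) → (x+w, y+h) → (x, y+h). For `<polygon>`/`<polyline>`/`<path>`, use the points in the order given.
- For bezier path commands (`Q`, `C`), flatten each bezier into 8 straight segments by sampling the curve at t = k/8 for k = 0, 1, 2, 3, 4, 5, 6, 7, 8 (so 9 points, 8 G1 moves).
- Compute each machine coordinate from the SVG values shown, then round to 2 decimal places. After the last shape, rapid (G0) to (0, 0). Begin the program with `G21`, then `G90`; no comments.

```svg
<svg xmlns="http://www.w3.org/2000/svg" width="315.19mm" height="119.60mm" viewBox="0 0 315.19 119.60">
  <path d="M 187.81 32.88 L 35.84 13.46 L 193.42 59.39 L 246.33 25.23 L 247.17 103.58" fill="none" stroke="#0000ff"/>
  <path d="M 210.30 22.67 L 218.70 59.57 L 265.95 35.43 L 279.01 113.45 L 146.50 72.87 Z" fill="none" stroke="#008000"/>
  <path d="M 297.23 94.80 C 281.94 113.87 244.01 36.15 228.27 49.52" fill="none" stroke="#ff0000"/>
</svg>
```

Since the viewBox matches the mm dimensions, user units are millimetres directly. The only transform is the Y-flip y_m = 119.60 − y_svg.

Shape 1 is a open polyline drawn with `<path>`. Its stroke #0000ff means engrave at S234, F3175. After flipping Y the toolpath is (187.81,86.72) → (35.84,106.14) → (193.42,60.21) → (246.33,94.37) → (247.17,16.02).

Shape 2 is a closed polygon drawn with `<path>`. Its stroke #008000 means score at S405, F2218. After flipping Y the toolpath is (210.30,96.93) → (218.70,60.03) → (265.95,84.17) → (279.01,6.15) → (146.50,46.73) → (210.30,96.93), returning to the start.

Shape 3 is a cubic bezier drawn with `<path>`. Its stroke #ff0000 means cut at S774, F914. After flipping Y the toolpath is (297.23,24.80) → (290.52,21.82) → (282.22,25.71) → (272.84,34.27) → (262.92,45.30) → (252.97,56.60) → (243.54,65.96) → (235.13,71.19) → (228.27,70.08).

G21
G90
G0 X187.81 Y86.72
M3 S234
G01 X35.84 Y106.14 F3175
G01 X193.42 Y60.21 F3175
G01 X246.33 Y94.37 F3175
G01 X247.17 Y16.02 F3175
M5
G0 X210.30 Y96.93
M3 S405
G01 X218.70 Y60.03 F2218
G01 X265.95 Y84.17 F2218
G01 X279.01 Y6.15 F2218
G01 X146.50 Y46.73 F2218
G01 X210.30 Y96.93 F2218
M5
G0 X297.23 Y24.80
M3 S774
G01 X290.52 Y21.82 F914
G01 X282.22 Y25.71 F914
G01 X272.84 Y34.27 F914
G01 X262.92 Y45.30 F914
G01 X252.97 Y56.60 F914
G01 X243.54 Y65.96 F914
G01 X235.13 Y71.19 F914
G01 X228.27 Y70.08 F914
M5
G0 X0.00 Y0.00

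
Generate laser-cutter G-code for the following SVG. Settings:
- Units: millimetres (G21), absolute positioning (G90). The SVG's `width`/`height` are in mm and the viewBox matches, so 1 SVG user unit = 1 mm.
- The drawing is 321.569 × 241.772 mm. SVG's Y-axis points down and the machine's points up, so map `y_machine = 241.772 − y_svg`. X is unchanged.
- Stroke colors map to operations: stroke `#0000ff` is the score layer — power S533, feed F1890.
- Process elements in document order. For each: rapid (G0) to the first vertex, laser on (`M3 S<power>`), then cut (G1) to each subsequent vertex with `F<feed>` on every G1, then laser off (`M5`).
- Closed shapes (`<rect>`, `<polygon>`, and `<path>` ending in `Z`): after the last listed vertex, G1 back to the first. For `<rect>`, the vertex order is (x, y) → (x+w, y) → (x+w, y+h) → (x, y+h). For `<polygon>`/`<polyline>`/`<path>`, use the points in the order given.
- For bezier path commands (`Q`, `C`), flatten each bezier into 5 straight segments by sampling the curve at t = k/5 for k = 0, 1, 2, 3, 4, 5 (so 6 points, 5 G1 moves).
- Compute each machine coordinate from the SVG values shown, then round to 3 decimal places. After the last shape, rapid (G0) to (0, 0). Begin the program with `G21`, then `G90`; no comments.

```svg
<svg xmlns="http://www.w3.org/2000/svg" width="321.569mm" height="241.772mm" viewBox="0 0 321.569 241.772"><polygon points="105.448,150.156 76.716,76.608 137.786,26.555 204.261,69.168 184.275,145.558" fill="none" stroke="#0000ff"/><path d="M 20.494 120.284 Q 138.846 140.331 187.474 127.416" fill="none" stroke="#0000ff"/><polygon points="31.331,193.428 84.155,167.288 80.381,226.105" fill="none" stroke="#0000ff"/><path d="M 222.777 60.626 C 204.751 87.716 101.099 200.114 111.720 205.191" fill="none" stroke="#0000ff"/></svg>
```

G21
G90
G0 X105.448 Y91.616
M3 S533
G1 X76.716 Y165.164 F1890
G1 X137.786 Y215.217 F1890
G1 X204.261 Y172.604 F1890
G1 X184.275 Y96.214 F1890
G1 X105.448 Y91.616 F1890
M5
G0 X20.494 Y121.488
M3 S533
G1 X65.046 Y114.788 F1890
G1 X104.020 Y110.724 F1890
G1 X137.416 Y109.298 F1890
G1 X165.234 Y110.508 F1890
G1 X187.474 Y114.356 F1890
M5
G0 X31.331 Y48.344
M3 S533
G1 X84.155 Y74.484 F1890
G1 X80.381 Y15.667 F1890
G1 X31.331 Y48.344 F1890
M5
G0 X222.777 Y181.146
M3 S533
G1 X203.285 Y156.196 F1890
G1 X172.839 Y120.018 F1890
G1 X141.032 Y81.859 F1890
G1 X117.461 Y50.965 F1890
G1 X111.720 Y36.581 F1890
M5
G0 X0.000 Y0.000

Since the viewBox matches the mm dimensions, user units are millimetres directly. The only transform is the Y-flip y_m = 241.772 − y_svg.

Shape 1 is a regular polygon drawn with `<polygon>`. Its stroke #0000ff means score at S533, F1890. After flipping Y the toolpath is (105.448,91.616) → (76.716,165.164) → (137.786,215.217) → (204.261,172.604) → (184.275,96.214) → (105.448,91.616), returning to the start.

Shape 2 is a quadratic bezier drawn with `<path>`. Its stroke #0000ff means score at S533, F1890. After flipping Y the toolpath is (20.494,121.488) → (65.046,114.788) → (104.020,110.724) → (137.416,109.298) → (165.234,110.508) → (187.474,114.356).

Shape 3 is a regular polygon drawn with `<polygon>`. Its stroke #0000ff means score at S533, F1890. After flipping Y the toolpath is (31.331,48.344) → (84.155,74.484) → (80.381,15.667) → (31.331,48.344), returning to the start.

Shape 4 is a cubic bezier drawn with `<path>`. Its stroke #0000ff means score at S533, F1890. After flipping Y the toolpath is (222.777,181.146) → (203.285,156.196) → (172.839,120.018) → (141.032,81.859) → (117.461,50.965) → (111.720,36.581).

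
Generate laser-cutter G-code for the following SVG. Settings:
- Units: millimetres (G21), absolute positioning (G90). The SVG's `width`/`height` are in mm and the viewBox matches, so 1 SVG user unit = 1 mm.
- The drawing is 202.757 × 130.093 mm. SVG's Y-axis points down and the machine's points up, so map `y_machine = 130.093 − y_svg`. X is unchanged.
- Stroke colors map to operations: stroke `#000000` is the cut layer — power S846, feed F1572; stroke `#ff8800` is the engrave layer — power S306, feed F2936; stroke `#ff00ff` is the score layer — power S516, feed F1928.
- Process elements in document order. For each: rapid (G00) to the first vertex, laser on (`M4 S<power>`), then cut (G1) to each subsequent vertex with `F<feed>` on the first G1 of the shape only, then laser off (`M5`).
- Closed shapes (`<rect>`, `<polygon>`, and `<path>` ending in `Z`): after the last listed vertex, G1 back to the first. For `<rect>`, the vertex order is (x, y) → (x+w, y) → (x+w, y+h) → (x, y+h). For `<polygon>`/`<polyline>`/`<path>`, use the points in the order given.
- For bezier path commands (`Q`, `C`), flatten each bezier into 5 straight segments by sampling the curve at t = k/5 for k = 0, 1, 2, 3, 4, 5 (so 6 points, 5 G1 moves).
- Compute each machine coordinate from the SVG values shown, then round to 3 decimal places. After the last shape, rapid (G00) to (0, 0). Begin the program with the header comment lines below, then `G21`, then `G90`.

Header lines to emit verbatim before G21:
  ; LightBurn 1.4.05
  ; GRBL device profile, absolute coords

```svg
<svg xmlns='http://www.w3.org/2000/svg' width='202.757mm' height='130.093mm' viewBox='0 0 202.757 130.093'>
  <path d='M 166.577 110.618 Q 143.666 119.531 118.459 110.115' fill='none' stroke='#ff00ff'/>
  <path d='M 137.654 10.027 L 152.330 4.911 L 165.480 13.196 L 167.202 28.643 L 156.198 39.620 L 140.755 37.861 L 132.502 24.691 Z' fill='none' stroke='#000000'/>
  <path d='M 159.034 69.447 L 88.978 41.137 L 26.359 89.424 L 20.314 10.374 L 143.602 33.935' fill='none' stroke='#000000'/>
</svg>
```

; LightBurn 1.4.05
; GRBL device profile, absolute coords
G21
G90
G00 X166.577 Y19.475
M4 S516
G1 X157.321 Y16.643 F1928
G1 X147.881 Y15.277
G1 X138.257 Y15.378
G1 X128.450 Y16.945
G1 X118.459 Y19.978
M5
G00 X137.654 Y120.066
M4 S846
G1 X152.330 Y125.182 F1572
G1 X165.480 Y116.897
G1 X167.202 Y101.450
G1 X156.198 Y90.473
G1 X140.755 Y92.232
G1 X132.502 Y105.402
G1 X137.654 Y120.066
M5
G00 X159.034 Y60.646
M4 S846
G1 X88.978 Y88.956 F1572
G1 X26.359 Y40.669
G1 X20.314 Y119.719
G1 X143.602 Y96.158
M5
G00 X0.000 Y0.000

Since the viewBox matches the mm dimensions, user units are millimetres directly. The only transform is the Y-flip y_m = 130.093 − y_svg.

Shape 1 is a quadratic bezier drawn with `<path>`. Its stroke #ff00ff means score at S516, F1928. After flipping Y the toolpath is (166.577,19.475) → (157.321,16.643) → (147.881,15.277) → (138.257,15.378) → (128.450,16.945) → (118.459,19.978).

Shape 2 is a regular polygon drawn with `<path>`. Its stroke #000000 means cut at S846, F1572. After flipping Y the toolpath is (137.654,120.066) → (152.330,125.182) → (165.480,116.897) → (167.202,101.450) → (156.198,90.473) → (140.755,92.232) → (132.502,105.402) → (137.654,120.066), returning to the start.

Shape 3 is a open polyline drawn with `<path>`. Its stroke #000000 means cut at S846, F1572. After flipping Y the toolpath is (159.034,60.646) → (88.978,88.956) → (26.359,40.669) → (20.314,119.719) → (143.602,96.158).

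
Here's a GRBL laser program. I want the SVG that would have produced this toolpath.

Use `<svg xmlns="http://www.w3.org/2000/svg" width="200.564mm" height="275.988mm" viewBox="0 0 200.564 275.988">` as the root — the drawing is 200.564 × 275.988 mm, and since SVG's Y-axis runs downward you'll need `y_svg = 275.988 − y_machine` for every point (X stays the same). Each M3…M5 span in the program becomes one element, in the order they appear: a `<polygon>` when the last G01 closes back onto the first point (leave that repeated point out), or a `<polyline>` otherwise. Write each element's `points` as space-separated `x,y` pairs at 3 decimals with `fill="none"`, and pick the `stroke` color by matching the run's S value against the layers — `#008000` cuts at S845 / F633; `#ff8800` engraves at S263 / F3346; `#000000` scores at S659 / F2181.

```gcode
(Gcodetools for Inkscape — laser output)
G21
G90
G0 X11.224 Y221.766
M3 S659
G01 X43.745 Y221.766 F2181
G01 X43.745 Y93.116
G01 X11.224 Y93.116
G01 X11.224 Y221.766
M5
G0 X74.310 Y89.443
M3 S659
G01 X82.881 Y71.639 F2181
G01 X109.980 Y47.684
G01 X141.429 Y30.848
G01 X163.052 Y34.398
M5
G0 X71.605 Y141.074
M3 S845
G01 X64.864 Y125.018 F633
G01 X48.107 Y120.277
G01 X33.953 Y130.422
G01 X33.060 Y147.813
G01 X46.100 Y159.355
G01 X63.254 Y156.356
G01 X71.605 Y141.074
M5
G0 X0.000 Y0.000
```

y_svg = 275.988 − y_m.

[1] S659→`#000000` (score); closed run; points: 11.224,54.222 43.745,54.222 43.745,182.872 11.224,182.872

[2] S659→`#000000` (score); open run; points: 74.310,186.545 82.881,204.349 109.980,228.304 141.429,245.140 163.052,241.590

[3] S845→`#008000` (cut); closed run; points: 71.605,134.914 64.864,150.970 48.107,155.711 33.953,145.566 33.060,128.175 46.100,116.633 63.254,119.632

<svg xmlns="http://www.w3.org/2000/svg" width="200.564mm" height="275.988mm" viewBox="0 0 200.564 275.988">
  <polygon points="11.224,54.222 43.745,54.222 43.745,182.872 11.224,182.872" fill="none" stroke="#000000"/>
  <polyline points="74.310,186.545 82.881,204.349 109.980,228.304 141.429,245.140 163.052,241.590" fill="none" stroke="#000000"/>
  <polygon points="71.605,134.914 64.864,150.970 48.107,155.711 33.953,145.566 33.060,128.175 46.100,116.633 63.254,119.632" fill="none" stroke="#008000"/>
</svg>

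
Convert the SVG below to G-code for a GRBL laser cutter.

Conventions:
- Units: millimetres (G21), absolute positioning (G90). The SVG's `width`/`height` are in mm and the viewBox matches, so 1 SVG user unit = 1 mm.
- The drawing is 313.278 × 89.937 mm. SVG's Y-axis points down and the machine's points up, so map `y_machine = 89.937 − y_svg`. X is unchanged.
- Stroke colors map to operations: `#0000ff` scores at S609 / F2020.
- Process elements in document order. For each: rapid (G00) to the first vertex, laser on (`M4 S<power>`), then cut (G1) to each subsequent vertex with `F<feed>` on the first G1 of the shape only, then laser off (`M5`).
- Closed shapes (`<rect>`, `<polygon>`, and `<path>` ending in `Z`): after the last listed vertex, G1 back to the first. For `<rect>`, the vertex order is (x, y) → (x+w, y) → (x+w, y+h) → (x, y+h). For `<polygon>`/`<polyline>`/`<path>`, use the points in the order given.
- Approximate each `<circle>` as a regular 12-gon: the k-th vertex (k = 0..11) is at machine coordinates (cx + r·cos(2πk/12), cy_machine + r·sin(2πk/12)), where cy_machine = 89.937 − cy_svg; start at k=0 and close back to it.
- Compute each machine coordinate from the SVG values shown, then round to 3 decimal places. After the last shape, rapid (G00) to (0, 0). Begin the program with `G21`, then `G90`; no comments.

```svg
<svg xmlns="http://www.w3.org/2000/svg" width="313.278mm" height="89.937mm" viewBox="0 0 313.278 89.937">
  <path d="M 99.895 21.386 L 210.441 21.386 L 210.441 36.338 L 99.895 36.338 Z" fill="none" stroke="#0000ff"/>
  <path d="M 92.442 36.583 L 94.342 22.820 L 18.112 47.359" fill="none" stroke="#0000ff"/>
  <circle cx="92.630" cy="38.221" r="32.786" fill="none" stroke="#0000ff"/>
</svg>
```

G21
G90
G00 X99.895 Y68.551
M4 S609
G1 X210.441 Y68.551 F2020
G1 X210.441 Y53.599
G1 X99.895 Y53.599
G1 X99.895 Y68.551
M5
G00 X92.442 Y53.354
M4 S609
G1 X94.342 Y67.117 F2020
G1 X18.112 Y42.578
M5
G00 X125.416 Y51.716
M4 S609
G1 X121.024 Y68.109 F2020
G1 X109.023 Y80.110
G1 X92.630 Y84.502
G1 X76.237 Y80.110
G1 X64.236 Y68.109
G1 X59.844 Y51.716
G1 X64.236 Y35.323
G1 X76.237 Y23.322
G1 X92.630 Y18.930
G1 X109.023 Y23.322
G1 X121.024 Y35.323
G1 X125.416 Y51.716
M5
G00 X0.000 Y0.000

Since the viewBox matches the mm dimensions, user units are millimetres directly. The only transform is the Y-flip y_m = 89.937 − y_svg.

Shape 1 is a rectangle drawn with `<path>`. Its stroke #0000ff means score at S609, F2020. After flipping Y the toolpath is (99.895,68.551) → (210.441,68.551) → (210.441,53.599) → (99.895,53.599) → (99.895,68.551), returning to the start.

Shape 2 is a open polyline drawn with `<path>`. Its stroke #0000ff means score at S609, F2020. After flipping Y the toolpath is (92.442,53.354) → (94.342,67.117) → (18.112,42.578).

Shape 3 is a circle drawn with `<circle>`. Its stroke #0000ff means score at S609, F2020. After flipping Y the toolpath is (125.416,51.716) → (121.024,68.109) → (109.023,80.110) → (92.630,84.502) → (76.237,80.110) → (64.236,68.109) → (59.844,51.716) → (64.236,35.323) → (76.237,23.322) → (92.630,18.930) → (109.023,23.322) → (121.024,35.323) → (125.416,51.716), returning to the start.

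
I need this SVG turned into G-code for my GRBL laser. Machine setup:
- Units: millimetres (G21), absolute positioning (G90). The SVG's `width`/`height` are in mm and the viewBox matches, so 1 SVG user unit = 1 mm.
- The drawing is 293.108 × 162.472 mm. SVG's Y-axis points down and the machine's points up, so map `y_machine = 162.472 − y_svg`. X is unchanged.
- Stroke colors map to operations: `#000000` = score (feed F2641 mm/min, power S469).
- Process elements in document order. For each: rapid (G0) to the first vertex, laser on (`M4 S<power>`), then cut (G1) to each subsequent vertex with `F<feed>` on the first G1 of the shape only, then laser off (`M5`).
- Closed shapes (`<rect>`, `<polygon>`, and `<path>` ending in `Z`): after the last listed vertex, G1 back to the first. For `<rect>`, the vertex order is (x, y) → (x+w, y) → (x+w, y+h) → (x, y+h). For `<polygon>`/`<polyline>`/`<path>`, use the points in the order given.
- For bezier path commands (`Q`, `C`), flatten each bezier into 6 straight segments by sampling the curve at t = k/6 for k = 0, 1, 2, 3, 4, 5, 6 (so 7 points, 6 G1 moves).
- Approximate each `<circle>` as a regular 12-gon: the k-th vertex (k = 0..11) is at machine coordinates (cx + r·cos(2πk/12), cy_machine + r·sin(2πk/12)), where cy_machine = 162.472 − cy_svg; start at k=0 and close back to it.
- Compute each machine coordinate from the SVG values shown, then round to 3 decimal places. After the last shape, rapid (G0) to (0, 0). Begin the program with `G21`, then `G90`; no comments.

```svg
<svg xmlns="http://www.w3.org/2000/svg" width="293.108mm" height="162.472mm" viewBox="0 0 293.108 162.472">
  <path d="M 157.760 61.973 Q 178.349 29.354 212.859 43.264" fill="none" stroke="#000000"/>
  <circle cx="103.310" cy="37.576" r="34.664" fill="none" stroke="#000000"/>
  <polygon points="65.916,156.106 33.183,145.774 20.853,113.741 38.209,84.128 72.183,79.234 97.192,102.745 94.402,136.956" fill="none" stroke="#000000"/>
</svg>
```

viewBox `0 0 293.108 162.472` with mm width/height → 1 unit = 1 mm. Flip: y_m = 162.472 − y_svg.

**Shape 1** — `<path>` quadratic bezier, stroke `#000000` → score (S469, F2641). Control points (SVG): P0=(157.760,61.973), P1=(178.349,29.354), P2=(212.859,43.264); sampled at t=k/6. Machine vertices: (157.760,100.499) → (165.010,110.080) → (173.033,117.075) → (181.829,121.486) → (191.399,123.311) → (201.742,122.552) → (212.859,119.208). Open path.

**Shape 2** — `<circle>` circle, stroke `#000000` → score (S469, F2641). Machine vertices: (137.974,124.896) → (133.330,142.228) → (120.642,154.916) → (103.310,159.560) → (85.978,154.916) → (73.290,142.228) → (68.646,124.896) → (73.290,107.564) → (85.978,94.876) → (103.310,90.232) → (120.642,94.876) → (133.330,107.564) → (137.974,124.896). Closed: final G1 returns to the first vertex.

**Shape 3** — `<polygon>` regular polygon, stroke `#000000` → score (S469, F2641). Machine vertices: (65.916,6.366) → (33.183,16.698) → (20.853,48.731) → (38.209,78.344) → (72.183,83.238) → (97.192,59.727) → (94.402,25.516) → (65.916,6.366). Closed: final G1 returns to the first vertex.

G21
G90
G0 X157.760 Y100.499
M4 S469
G1 X165.010 Y110.080 F2641
G1 X173.033 Y117.075
G1 X181.829 Y121.486
G1 X191.399 Y123.311
G1 X201.742 Y122.552
G1 X212.859 Y119.208
M5
G0 X137.974 Y124.896
M4 S469
G1 X133.330 Y142.228 F2641
G1 X120.642 Y154.916
G1 X103.310 Y159.560
G1 X85.978 Y154.916
G1 X73.290 Y142.228
G1 X68.646 Y124.896
G1 X73.290 Y107.564
G1 X85.978 Y94.876
G1 X103.310 Y90.232
G1 X120.642 Y94.876
G1 X133.330 Y107.564
G1 X137.974 Y124.896
M5
G0 X65.916 Y6.366
M4 S469
G1 X33.183 Y16.698 F2641
G1 X20.853 Y48.731
G1 X38.209 Y78.344
G1 X72.183 Y83.238
G1 X97.192 Y59.727
G1 X94.402 Y25.516
G1 X65.916 Y6.366
M5
G0 X0.000 Y0.000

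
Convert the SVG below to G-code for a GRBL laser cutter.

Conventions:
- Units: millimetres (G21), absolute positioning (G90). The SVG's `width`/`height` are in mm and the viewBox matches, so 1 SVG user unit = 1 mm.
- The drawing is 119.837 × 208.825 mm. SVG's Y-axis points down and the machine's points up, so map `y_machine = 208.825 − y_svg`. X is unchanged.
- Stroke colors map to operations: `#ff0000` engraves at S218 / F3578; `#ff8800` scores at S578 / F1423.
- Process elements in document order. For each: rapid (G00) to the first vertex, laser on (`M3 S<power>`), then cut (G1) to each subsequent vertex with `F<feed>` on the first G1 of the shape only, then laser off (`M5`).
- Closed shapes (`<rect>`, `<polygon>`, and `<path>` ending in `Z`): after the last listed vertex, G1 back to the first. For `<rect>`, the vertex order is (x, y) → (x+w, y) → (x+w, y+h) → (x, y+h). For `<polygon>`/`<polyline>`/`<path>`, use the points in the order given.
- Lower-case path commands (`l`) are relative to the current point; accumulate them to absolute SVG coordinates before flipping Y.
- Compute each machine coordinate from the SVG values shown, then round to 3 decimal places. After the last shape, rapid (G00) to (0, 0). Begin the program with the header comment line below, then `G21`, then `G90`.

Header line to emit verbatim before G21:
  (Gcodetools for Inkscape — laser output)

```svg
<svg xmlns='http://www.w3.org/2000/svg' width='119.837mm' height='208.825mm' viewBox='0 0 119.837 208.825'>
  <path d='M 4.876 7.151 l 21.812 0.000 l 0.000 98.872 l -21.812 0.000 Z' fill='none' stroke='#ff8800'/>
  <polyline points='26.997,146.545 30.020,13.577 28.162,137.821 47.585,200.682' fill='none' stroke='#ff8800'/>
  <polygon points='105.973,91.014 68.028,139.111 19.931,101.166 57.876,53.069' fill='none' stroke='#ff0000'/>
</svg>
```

(Gcodetools for Inkscape — laser output)
G21
G90
G00 X4.876 Y201.674
M3 S578
G1 X26.688 Y201.674 F1423
G1 X26.688 Y102.802
G1 X4.876 Y102.802
G1 X4.876 Y201.674
M5
G00 X26.997 Y62.280
M3 S578
G1 X30.020 Y195.248 F1423
G1 X28.162 Y71.004
G1 X47.585 Y8.143
M5
G00 X105.973 Y117.811
M3 S218
G1 X68.028 Y69.714 F3578
G1 X19.931 Y107.659
G1 X57.876 Y155.756
G1 X105.973 Y117.811
M5
G00 X0.000 Y0.000

1 u = 1 mm; y_m = 208.825 − y.

[1] `<path>` rectangle, #ff8800→score S578 F1423: (4.876,201.674) → (26.688,201.674) → (26.688,102.802) → (4.876,102.802) → (4.876,201.674) (closed)

[2] `<polyline>` open polyline, #ff8800→score S578 F1423: (26.997,62.280) → (30.020,195.248) → (28.162,71.004) → (47.585,8.143)

[3] `<polygon>` regular polygon, #ff0000→engrave S218 F3578: (105.973,117.811) → (68.028,69.714) → (19.931,107.659) → (57.876,155.756) → (105.973,117.811) (closed)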